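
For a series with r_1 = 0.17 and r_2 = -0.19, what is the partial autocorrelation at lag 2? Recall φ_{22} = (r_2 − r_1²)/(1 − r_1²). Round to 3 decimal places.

-0.225

φ_{22} = (r_2 − r_1²) / (1 − r_1²)
r_1² = (0.17)² = 0.0289
Numerator = -0.19 − 0.0289 = -0.2189; denominator = 1 − 0.0289 = 0.9711
φ_{22} = -0.2189 / 0.9711 = -0.225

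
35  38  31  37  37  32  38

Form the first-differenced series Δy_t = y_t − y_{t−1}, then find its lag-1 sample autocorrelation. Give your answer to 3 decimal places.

-0.588

First differences Δy: 3, -7, 6, 0, -5, 6
Mean of differences = 0.5000
Numerator Σ(Δy_t−Δȳ)(Δy_{t+1}−Δȳ) = -90.2500
Denominator Σ(Δy_t−Δȳ)² = 153.5000
r_1(Δy) = -90.2500 / 153.5000 = -0.588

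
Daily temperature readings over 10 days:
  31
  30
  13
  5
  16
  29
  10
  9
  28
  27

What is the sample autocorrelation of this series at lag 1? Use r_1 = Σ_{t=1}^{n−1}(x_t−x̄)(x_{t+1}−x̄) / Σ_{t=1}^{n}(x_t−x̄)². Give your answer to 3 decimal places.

0.165

Mean x̄ = (31 + 30 + 13 + 5 + 16 + 29 + 10 + 9 + 28 + 27)/10 = 19.8000
Numerator Σ_{t=1}^{9}(x_t−x̄)(x_{t+1}−x̄) = 152.9600
Denominator Σ(x_t−x̄)² = 925.6000
r_1 = 152.9600 / 925.6000 = 0.165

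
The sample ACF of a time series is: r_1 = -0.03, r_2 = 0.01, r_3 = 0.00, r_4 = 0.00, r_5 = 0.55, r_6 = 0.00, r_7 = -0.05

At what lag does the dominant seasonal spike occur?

5

The largest autocorrelation is r_5 = 0.55; the remaining lags stay at or below 0.01.
The dominant spike at lag 5 indicates a seasonal period of 5.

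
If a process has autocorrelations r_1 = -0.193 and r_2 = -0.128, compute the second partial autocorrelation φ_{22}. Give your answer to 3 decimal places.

-0.172

φ_{22} = (r_2 − r_1²) / (1 − r_1²)
r_1² = (-0.193)² = 0.037249
Numerator = -0.128 − 0.0372 = -0.1652; denominator = 1 − 0.0372 = 0.9628
φ_{22} = -0.1652 / 0.9628 = -0.172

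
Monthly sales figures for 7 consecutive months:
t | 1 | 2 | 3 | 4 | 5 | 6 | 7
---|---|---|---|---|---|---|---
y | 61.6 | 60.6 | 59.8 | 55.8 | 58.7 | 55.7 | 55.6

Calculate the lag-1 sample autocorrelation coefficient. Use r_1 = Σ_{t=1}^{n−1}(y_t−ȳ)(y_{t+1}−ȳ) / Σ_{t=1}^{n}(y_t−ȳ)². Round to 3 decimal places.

0.315

Mean ȳ = (61.6 + 60.6 + 59.8 + 55.8 + 58.7 + 55.7 + 55.6)/7 = 58.2571
Σ(y_t−ȳ)(y_{t+1}−ȳ) = (7.8318) + (3.6147) + (-3.7910) + (-1.0882) + (-1.1324) + (6.7947) = 12.2296
Denominator Σ(y_t−ȳ)² = 38.8771
r_1 = 12.2296 / 38.8771 = 0.315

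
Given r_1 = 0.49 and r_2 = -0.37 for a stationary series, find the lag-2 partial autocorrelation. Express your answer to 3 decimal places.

φ_{22} = (r_2 − r_1²) / (1 − r_1²)
r_1² = (0.49)² = 0.2401
Numerator = -0.37 − 0.2401 = -0.6101; denominator = 1 − 0.2401 = 0.7599
φ_{22} = -0.6101 / 0.7599 = -0.803

-0.803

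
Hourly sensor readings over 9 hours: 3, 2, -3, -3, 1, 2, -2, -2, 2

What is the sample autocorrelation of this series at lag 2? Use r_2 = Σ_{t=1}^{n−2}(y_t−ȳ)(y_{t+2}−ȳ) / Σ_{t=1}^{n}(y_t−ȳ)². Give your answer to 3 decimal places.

Mean ȳ = (3 + 2 − 3 − 3 + 1 + 2 − 2 − 2 + 2)/9 = 0.0000
Σ(y_t−ȳ)(y_{t+2}−ȳ) = (-9.0000) + (-6.0000) + (-3.0000) + (-6.0000) + (-2.0000) + (-4.0000) + (-4.0000) = -34.0000
Denominator Σ(y_t−ȳ)² = 48.0000
r_2 = -34.0000 / 48.0000 = -0.708

-0.708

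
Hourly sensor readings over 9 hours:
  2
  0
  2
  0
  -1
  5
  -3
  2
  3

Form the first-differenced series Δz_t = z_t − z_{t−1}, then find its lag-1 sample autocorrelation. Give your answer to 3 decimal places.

-0.686

First differences Δz: -2, 2, -2, -1, 6, -8, 5, 1
Mean of differences = 0.1250
Numerator Σ(Δz_t−Δz̄)(Δz_{t+1}−Δz̄) = -95.2656
Denominator Σ(Δz_t−Δz̄)² = 138.8750
r_1(Δz) = -95.2656 / 138.8750 = -0.686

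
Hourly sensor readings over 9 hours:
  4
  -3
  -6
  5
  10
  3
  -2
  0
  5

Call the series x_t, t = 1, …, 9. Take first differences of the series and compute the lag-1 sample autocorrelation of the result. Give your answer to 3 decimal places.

0.139

First differences Δx: -7, -3, 11, 5, -7, -5, 2, 5
Mean of differences = 0.1250
Numerator Σ(Δx_t−Δx̄)(Δx_{t+1}−Δx̄) = 42.6094
Denominator Σ(Δx_t−Δx̄)² = 306.8750
r_1(Δx) = 42.6094 / 306.8750 = 0.139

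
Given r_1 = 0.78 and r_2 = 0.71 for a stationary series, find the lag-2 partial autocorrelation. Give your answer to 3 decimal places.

0.259

φ_{22} = (r_2 − r_1²) / (1 − r_1²)
r_1² = (0.78)² = 0.6084
Numerator = 0.71 − 0.6084 = 0.1016; denominator = 1 − 0.6084 = 0.3916
φ_{22} = 0.1016 / 0.3916 = 0.259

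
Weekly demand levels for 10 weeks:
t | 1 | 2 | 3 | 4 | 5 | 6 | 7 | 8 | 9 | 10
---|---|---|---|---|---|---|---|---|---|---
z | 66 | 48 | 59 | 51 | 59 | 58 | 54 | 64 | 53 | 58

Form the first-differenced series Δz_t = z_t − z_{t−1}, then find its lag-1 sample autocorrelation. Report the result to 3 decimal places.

-0.670

First differences Δz: -18, 11, -8, 8, -1, -4, 10, -11, 5
Mean of differences = -0.8889
Numerator Σ(Δz_t−Δz̄)(Δz_{t+1}−Δz̄) = -555.3457
Denominator Σ(Δz_t−Δz̄)² = 828.8889
r_1(Δz) = -555.3457 / 828.8889 = -0.670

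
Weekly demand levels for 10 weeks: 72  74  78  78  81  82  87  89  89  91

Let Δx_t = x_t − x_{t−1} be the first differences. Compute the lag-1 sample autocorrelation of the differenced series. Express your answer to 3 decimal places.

-0.442

First differences Δx: 2, 4, 0, 3, 1, 5, 2, 0, 2
Mean of differences = 2.1111
Numerator Σ(Δx_t−Δx̄)(Δx_{t+1}−Δx̄) = -10.1235
Denominator Σ(Δx_t−Δx̄)² = 22.8889
r_1(Δx) = -10.1235 / 22.8889 = -0.442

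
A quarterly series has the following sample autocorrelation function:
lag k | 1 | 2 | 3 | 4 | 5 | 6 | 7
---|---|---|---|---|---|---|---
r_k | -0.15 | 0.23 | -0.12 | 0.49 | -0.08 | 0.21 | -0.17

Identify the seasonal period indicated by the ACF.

The largest autocorrelation is r_4 = 0.49; the remaining lags stay at or below 0.23.
The dominant spike at lag 4 indicates a seasonal period of 4.

4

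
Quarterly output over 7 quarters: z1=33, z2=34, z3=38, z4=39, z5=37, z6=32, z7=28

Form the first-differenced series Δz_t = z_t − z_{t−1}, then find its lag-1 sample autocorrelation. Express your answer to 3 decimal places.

0.572

First differences Δz: 1, 4, 1, -2, -5, -4
Mean of differences = -0.8333
Numerator Σ(Δz_t−Δz̄)(Δz_{t+1}−Δz̄) = 33.6389
Denominator Σ(Δz_t−Δz̄)² = 58.8333
r_1(Δz) = 33.6389 / 58.8333 = 0.572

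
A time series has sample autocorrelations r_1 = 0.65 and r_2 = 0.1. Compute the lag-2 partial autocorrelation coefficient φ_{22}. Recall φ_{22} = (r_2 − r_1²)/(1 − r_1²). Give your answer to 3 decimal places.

φ_{22} = (r_2 − r_1²) / (1 − r_1²)
r_1² = (0.65)² = 0.4225
Numerator = 0.1 − 0.4225 = -0.3225; denominator = 1 − 0.4225 = 0.5775
φ_{22} = -0.3225 / 0.5775 = -0.558

-0.558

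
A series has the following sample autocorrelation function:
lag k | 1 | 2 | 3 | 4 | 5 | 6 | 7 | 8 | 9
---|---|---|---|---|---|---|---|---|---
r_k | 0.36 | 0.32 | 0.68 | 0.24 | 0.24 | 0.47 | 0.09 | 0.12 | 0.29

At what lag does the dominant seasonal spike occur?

The largest autocorrelation is r_3 = 0.68, with a weaker echo at lag 6 (0.47); the remaining lags stay at or below 0.36. The elevated value at lag 1 (0.36), dropping to 0.32 at lag 2, reflects decaying short-term dependence rather than seasonality.
The dominant spike at lag 3 indicates a seasonal period of 3.

3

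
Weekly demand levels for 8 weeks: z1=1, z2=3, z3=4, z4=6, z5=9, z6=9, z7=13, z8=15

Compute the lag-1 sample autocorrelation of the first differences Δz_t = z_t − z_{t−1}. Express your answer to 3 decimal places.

First differences Δz: 2, 1, 2, 3, 0, 4, 2
Mean of differences = 2.0000
Numerator Σ(Δz_t−Δz̄)(Δz_{t+1}−Δz̄) = -6.0000
Denominator Σ(Δz_t−Δz̄)² = 10.0000
r_1(Δz) = -6.0000 / 10.0000 = -0.600

-0.600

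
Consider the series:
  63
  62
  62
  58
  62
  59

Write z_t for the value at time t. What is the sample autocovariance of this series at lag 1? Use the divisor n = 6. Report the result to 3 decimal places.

Mean z̄ = (63 + 62 + 62 + 58 + 62 + 59)/6 = 61.0000
Σ_{t=1}^{5}(z_t−z̄)(z_{t+1}−z̄) = -5.0000
γ_1 = -5.0000 / 6 = -0.833

-0.833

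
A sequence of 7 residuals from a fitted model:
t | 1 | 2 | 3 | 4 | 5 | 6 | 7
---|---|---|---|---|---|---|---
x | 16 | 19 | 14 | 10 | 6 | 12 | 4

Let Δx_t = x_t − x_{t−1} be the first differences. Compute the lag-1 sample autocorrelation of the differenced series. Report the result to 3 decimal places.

First differences Δx: 3, -5, -4, -4, 6, -8
Mean of differences = -2.0000
Numerator Σ(Δx_t−Δx̄)(Δx_{t+1}−Δx̄) = -69.0000
Denominator Σ(Δx_t−Δx̄)² = 142.0000
r_1(Δx) = -69.0000 / 142.0000 = -0.486

-0.486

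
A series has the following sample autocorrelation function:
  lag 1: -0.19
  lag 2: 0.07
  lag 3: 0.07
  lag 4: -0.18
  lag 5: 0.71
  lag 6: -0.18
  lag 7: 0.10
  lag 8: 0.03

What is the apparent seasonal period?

The largest autocorrelation is r_5 = 0.71; the remaining lags stay at or below 0.10.
The dominant spike at lag 5 indicates a seasonal period of 5.

5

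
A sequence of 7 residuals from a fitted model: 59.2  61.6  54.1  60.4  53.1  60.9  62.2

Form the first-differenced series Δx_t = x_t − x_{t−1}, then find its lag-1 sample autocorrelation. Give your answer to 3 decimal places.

First differences Δx: 2.4, -7.5, 6.3, -7.3, 7.8, 1.3
Mean of differences = 0.5000
Numerator Σ(Δx_t−Δx̄)(Δx_{t+1}−Δx̄) = -157.9400
Denominator Σ(Δx_t−Δx̄)² = 216.0200
r_1(Δx) = -157.9400 / 216.0200 = -0.731

-0.731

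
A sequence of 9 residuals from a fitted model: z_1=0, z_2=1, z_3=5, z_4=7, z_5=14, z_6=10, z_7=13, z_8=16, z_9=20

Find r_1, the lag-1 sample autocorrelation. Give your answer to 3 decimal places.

0.572

Mean z̄ = (0 + 1 + 5 + 7 + 14 + 10 + 13 + 16 + 20)/9 = 9.5556
Numerator Σ_{t=1}^{8}(z_t−z̄)(z_{t+1}−z̄) = 214.0247
Denominator Σ(z_t−z̄)² = 374.2222
r_1 = 214.0247 / 374.2222 = 0.572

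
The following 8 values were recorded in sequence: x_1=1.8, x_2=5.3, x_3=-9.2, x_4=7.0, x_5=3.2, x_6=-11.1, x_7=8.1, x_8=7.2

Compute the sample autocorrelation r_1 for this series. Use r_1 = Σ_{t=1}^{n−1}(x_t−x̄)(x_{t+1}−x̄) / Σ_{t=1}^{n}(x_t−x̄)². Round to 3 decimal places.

-0.392

Mean x̄ = (1.8 + 5.3 − 9.2 + 7.0 + 3.2 − 11.1 + 8.1 + 7.2)/8 = 1.5375
Numerator Σ_{t=1}^{7}(x_t−x̄)(x_{t+1}−x̄) = -155.7677
Denominator Σ(x_t−x̄)² = 396.9588
r_1 = -155.7677 / 396.9588 = -0.392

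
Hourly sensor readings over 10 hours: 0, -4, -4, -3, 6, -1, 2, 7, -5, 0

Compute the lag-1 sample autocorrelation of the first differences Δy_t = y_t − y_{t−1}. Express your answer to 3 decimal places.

First differences Δy: -4, 0, 1, 9, -7, 3, 5, -12, 5
Mean of differences = 0.0000
Numerator Σ(Δy_t−Δȳ)(Δy_{t+1}−Δȳ) = -180.0000
Denominator Σ(Δy_t−Δȳ)² = 350.0000
r_1(Δy) = -180.0000 / 350.0000 = -0.514

-0.514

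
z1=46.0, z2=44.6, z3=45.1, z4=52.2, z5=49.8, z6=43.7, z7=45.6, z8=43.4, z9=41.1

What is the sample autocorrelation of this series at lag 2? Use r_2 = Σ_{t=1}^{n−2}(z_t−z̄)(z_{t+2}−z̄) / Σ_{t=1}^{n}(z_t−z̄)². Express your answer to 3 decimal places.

-0.201

Mean z̄ = (46.0 + 44.6 + 45.1 + 52.2 + 49.8 + 43.7 + 45.6 + 43.4 + 41.1)/9 = 45.7222
Σ(z_t−z̄)(z_{t+2}−z̄) = (-0.1728) + (-7.2695) + (-2.5373) + (-13.0995) + (-0.4984) + (4.6960) + (0.5649) = -18.3165
Denominator Σ(z_t−z̄)² = 91.1756
r_2 = -18.3165 / 91.1756 = -0.201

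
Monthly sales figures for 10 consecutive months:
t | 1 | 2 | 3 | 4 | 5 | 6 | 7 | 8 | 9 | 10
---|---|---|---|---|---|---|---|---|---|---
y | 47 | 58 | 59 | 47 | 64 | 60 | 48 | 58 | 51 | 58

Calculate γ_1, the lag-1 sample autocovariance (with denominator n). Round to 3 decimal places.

-15.100

Mean ȳ = (47 + 58 + 59 + 47 + 64 + 60 + 48 + 58 + 51 + 58)/10 = 55.0000
Σ_{t=1}^{9}(y_t−ȳ)(y_{t+1}−ȳ) = -151.0000
γ_1 = -151.0000 / 10 = -15.100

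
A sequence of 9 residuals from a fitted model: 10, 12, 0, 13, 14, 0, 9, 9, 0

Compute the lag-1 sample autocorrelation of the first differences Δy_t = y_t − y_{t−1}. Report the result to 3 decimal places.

First differences Δy: 2, -12, 13, 1, -14, 9, 0, -9
Mean of differences = -1.2500
Numerator Σ(Δy_t−Δȳ)(Δy_{t+1}−Δȳ) = -312.3125
Denominator Σ(Δy_t−Δȳ)² = 663.5000
r_1(Δy) = -312.3125 / 663.5000 = -0.471

-0.471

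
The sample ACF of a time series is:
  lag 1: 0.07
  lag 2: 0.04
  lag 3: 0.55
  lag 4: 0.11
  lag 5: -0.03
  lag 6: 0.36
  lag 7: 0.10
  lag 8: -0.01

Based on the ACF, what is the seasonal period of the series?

The largest autocorrelation is r_3 = 0.55, with a weaker echo at lag 6 (0.36); the remaining lags stay at or below 0.11.
The dominant spike at lag 3 indicates a seasonal period of 3.

3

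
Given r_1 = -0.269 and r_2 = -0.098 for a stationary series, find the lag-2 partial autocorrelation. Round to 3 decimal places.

φ_{22} = (r_2 − r_1²) / (1 − r_1²)
r_1² = (-0.269)² = 0.072361
Numerator = -0.098 − 0.0724 = -0.1704; denominator = 1 − 0.0724 = 0.9276
φ_{22} = -0.1704 / 0.9276 = -0.184

-0.184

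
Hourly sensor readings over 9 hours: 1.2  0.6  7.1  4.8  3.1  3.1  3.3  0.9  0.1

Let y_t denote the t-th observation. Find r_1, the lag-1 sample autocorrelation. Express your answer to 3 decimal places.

Mean ȳ = (1.2 + 0.6 + 7.1 + 4.8 + 3.1 + 3.1 + 3.3 + 0.9 + 0.1)/9 = 2.6889
Numerator Σ_{t=1}^{8}(y_t−ȳ)(y_{t+1}−ȳ) = 8.0343
Denominator Σ(y_t−ȳ)² = 41.1089
r_1 = 8.0343 / 41.1089 = 0.195

0.195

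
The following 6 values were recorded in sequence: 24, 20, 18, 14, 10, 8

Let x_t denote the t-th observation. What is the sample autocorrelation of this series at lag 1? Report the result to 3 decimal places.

Mean x̄ = (24 + 20 + 18 + 14 + 10 + 8)/6 = 15.6667
Numerator Σ_{t=1}^{5}(x_t−x̄)(x_{t+1}−x̄) = 95.2222
Denominator Σ(x_t−x̄)² = 187.3333
r_1 = 95.2222 / 187.3333 = 0.508

0.508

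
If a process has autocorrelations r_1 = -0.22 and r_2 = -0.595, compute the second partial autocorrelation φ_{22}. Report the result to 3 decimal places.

-0.676

φ_{22} = (r_2 − r_1²) / (1 − r_1²)
r_1² = (-0.22)² = 0.0484
Numerator = -0.595 − 0.0484 = -0.6434; denominator = 1 − 0.0484 = 0.9516
φ_{22} = -0.6434 / 0.9516 = -0.676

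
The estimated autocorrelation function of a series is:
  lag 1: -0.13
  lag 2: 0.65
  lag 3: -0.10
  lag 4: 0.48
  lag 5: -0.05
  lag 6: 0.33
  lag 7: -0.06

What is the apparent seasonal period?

The largest autocorrelation is r_2 = 0.65, with weaker echoes at lags 4 (0.48) and 6 (0.33); the remaining lags stay at or below -0.05.
The dominant spike at lag 2 indicates a seasonal period of 2.

2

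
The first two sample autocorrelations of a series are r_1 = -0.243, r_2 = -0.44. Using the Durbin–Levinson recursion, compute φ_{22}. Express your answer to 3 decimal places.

-0.530

φ_{22} = (r_2 − r_1²) / (1 − r_1²)
r_1² = (-0.243)² = 0.059049
Numerator = -0.44 − 0.0590 = -0.4990; denominator = 1 − 0.0590 = 0.9410
φ_{22} = -0.4990 / 0.9410 = -0.530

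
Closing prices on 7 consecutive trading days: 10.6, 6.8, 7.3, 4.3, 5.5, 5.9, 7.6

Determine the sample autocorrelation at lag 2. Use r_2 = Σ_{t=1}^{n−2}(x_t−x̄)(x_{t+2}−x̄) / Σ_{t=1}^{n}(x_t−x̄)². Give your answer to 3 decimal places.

0.110

Mean x̄ = (10.6 + 6.8 + 7.3 + 4.3 + 5.5 + 5.9 + 7.6)/7 = 6.8571
Deviations from mean: 3.7429, -0.0571, 0.4429, -2.5571, -1.3571, -0.9571, 0.7429
Numerator Σ_{t=1}^{5}(x_t−x̄)(x_{t+2}−x̄) = 2.6420
Denominator Σ(x_t−x̄)² = 24.0571
r_2 = 2.6420 / 24.0571 = 0.110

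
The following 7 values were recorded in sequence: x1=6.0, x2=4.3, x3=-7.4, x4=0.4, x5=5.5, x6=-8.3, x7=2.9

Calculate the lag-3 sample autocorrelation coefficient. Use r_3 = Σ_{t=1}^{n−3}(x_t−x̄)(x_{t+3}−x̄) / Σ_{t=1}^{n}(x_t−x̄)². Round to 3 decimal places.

Mean x̄ = (6.0 + 4.3 − 7.4 + 0.4 + 5.5 − 8.3 + 2.9)/7 = 0.4857
Deviations from mean: 5.5143, 3.8143, -7.8857, -0.0857, 5.0143, -8.7857, 2.4143
Σ(x_t−x̄)(x_{t+3}−x̄) = (-0.4727) + (19.1259) + (69.2816) + (-0.2069) = 87.7280
Denominator Σ(x_t−x̄)² = 215.3086
r_3 = 87.7280 / 215.3086 = 0.407

0.407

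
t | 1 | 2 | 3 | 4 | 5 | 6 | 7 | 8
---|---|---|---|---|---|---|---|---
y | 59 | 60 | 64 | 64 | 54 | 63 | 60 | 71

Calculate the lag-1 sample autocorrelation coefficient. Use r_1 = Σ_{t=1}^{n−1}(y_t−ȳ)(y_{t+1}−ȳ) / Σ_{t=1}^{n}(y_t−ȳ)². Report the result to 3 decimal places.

-0.228

Mean ȳ = (59 + 60 + 64 + 64 + 54 + 63 + 60 + 71)/8 = 61.8750
Deviations from mean: -2.8750, -1.8750, 2.1250, 2.1250, -7.8750, 1.1250, -1.8750, 9.1250
Numerator Σ_{t=1}^{7}(y_t−ȳ)(y_{t+1}−ȳ) = -38.8906
Denominator Σ(y_t−ȳ)² = 170.8750
r_1 = -38.8906 / 170.8750 = -0.228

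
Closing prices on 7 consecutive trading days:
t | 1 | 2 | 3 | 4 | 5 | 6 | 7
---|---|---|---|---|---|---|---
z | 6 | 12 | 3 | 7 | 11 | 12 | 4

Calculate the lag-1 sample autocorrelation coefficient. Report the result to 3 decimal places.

Mean z̄ = (6 + 12 + 3 + 7 + 11 + 12 + 4)/7 = 7.8571
Deviations from mean: -1.8571, 4.1429, -4.8571, -0.8571, 3.1429, 4.1429, -3.8571
Σ(z_t−z̄)(z_{t+1}−z̄) = (-7.6939) + (-20.1224) + (4.1633) + (-2.6939) + (13.0204) + (-15.9796) = -29.3061
Denominator Σ(z_t−z̄)² = 86.8571
r_1 = -29.3061 / 86.8571 = -0.337

-0.337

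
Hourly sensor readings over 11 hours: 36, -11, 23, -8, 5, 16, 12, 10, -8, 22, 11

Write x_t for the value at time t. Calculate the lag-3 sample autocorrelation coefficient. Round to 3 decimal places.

-0.190

Mean x̄ = (36 − 11 + 23 − 8 + 5 + 16 + 12 + 10 − 8 + 22 + 11)/11 = 9.8182
Numerator Σ_{t=1}^{8}(x_t−x̄)(x_{t+3}−x̄) = -407.8264
Denominator Σ(x_t−x̄)² = 2143.6364
r_3 = -407.8264 / 2143.6364 = -0.190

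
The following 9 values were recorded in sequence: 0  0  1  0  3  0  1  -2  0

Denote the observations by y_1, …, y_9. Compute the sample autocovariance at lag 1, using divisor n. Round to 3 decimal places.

Mean ȳ = (0 + 0 + 1 + 0 + 3 + 0 + 1 − 2 + 0)/9 = 0.3333
Σ_{t=1}^{8}(y_t−ȳ)(y_{t+1}−ȳ) = -3.1111
γ_1 = -3.1111 / 9 = -0.346

-0.346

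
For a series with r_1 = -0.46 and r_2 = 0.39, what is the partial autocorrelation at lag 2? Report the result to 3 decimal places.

0.226

φ_{22} = (r_2 − r_1²) / (1 − r_1²)
r_1² = (-0.46)² = 0.2116
Numerator = 0.39 − 0.2116 = 0.1784; denominator = 1 − 0.2116 = 0.7884
φ_{22} = 0.1784 / 0.7884 = 0.226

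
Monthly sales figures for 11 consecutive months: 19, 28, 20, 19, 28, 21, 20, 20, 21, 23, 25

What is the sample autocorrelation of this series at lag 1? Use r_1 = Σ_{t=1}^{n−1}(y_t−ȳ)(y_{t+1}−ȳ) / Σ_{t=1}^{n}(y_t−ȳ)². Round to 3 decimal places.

Mean ȳ = (19 + 28 + 20 + 19 + 28 + 21 + 20 + 20 + 21 + 23 + 25)/11 = 22.1818
Numerator Σ_{t=1}^{10}(y_t−ȳ)(y_{t+1}−ȳ) = -38.3967
Denominator Σ(y_t−ȳ)² = 113.6364
r_1 = -38.3967 / 113.6364 = -0.338

-0.338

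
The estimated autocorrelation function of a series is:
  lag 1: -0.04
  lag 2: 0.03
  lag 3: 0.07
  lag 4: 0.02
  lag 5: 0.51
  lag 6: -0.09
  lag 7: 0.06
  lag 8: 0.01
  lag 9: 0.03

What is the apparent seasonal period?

The largest autocorrelation is r_5 = 0.51; the remaining lags stay at or below 0.07.
The dominant spike at lag 5 indicates a seasonal period of 5.

5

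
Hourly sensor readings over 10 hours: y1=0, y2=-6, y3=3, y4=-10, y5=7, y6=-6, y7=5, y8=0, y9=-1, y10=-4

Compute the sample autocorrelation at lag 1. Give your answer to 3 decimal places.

-0.765

Mean ȳ = (0 − 6 + 3 − 10 + 7 − 6 + 5 + 0 − 1 − 4)/10 = -1.2000
Numerator Σ_{t=1}^{9}(y_t−ȳ)(y_{t+1}−ȳ) = -197.0400
Denominator Σ(y_t−ȳ)² = 257.6000
r_1 = -197.0400 / 257.6000 = -0.765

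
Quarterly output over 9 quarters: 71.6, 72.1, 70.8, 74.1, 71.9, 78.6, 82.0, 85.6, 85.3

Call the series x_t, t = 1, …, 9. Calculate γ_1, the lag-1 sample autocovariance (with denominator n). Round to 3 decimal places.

Mean x̄ = (71.6 + 72.1 + 70.8 + 74.1 + 71.9 + 78.6 + 82.0 + 85.6 + 85.3)/9 = 76.8889
Σ_{t=1}^{8}(x_t−x̄)(x_{t+1}−x̄) = 203.3843
γ_1 = 203.3843 / 9 = 22.598

22.598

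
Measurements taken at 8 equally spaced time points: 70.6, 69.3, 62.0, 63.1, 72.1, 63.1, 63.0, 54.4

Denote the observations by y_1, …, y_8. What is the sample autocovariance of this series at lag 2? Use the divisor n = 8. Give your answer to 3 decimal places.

Mean ȳ = (70.6 + 69.3 + 62.0 + 63.1 + 72.1 + 63.1 + 63.0 + 54.4)/8 = 64.7000
Σ_{t=1}^{6}(y_t−ȳ)(y_{t+2}−ȳ) = -36.8100
γ_2 = -36.8100 / 8 = -4.601

-4.601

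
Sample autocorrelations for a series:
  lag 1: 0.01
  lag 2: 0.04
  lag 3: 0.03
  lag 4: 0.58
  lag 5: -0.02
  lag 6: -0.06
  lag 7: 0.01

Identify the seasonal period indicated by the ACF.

The largest autocorrelation is r_4 = 0.58; the remaining lags stay at or below 0.04.
The dominant spike at lag 4 indicates a seasonal period of 4.

4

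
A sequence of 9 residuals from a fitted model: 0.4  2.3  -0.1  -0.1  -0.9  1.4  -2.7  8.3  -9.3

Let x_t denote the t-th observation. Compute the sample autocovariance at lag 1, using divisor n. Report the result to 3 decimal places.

-11.469

Mean x̄ = (0.4 + 2.3 − 0.1 − 0.1 − 0.9 + 1.4 − 2.7 + 8.3 − 9.3)/9 = -0.0778
Σ_{t=1}^{8}(x_t−x̄)(x_{t+1}−x̄) = -103.2183
γ_1 = -103.2183 / 9 = -11.469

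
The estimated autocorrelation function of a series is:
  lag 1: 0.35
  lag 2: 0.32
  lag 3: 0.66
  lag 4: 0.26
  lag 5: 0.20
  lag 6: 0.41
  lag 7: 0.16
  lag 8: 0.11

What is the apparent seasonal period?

The largest autocorrelation is r_3 = 0.66, with a weaker echo at lag 6 (0.41); the remaining lags stay at or below 0.35. The elevated value at lag 1 (0.35), dropping to 0.32 at lag 2, reflects decaying short-term dependence rather than seasonality.
The dominant spike at lag 3 indicates a seasonal period of 3.

3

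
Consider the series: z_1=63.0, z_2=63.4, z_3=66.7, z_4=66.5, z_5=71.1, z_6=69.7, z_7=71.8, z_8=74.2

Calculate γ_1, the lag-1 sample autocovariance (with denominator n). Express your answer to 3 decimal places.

Mean z̄ = (63.0 + 63.4 + 66.7 + 66.5 + 71.1 + 69.7 + 71.8 + 74.2)/8 = 68.3000
Σ_{t=1}^{7}(z_t−z̄)(z_{t+1}−z̄) = 61.1200
γ_1 = 61.1200 / 8 = 7.640

7.640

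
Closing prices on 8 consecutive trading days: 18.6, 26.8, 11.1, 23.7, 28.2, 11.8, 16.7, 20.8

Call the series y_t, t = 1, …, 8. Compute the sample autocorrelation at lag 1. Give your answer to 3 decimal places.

-0.405

Mean ȳ = (18.6 + 26.8 + 11.1 + 23.7 + 28.2 + 11.8 + 16.7 + 20.8)/8 = 19.7125
Deviations from mean: -1.1125, 7.0875, -8.6125, 3.9875, 8.4875, -7.9125, -3.0125, 1.0875
Numerator Σ_{t=1}^{7}(y_t−ȳ)(y_{t+1}−ȳ) = -116.0214
Denominator Σ(y_t−ȳ)² = 286.4488
r_1 = -116.0214 / 286.4488 = -0.405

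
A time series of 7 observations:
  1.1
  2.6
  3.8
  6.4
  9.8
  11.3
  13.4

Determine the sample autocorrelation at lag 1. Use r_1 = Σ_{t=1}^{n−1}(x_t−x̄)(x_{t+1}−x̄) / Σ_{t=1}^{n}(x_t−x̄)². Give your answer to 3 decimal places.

Mean x̄ = (1.1 + 2.6 + 3.8 + 6.4 + 9.8 + 11.3 + 13.4)/7 = 6.9143
Σ(x_t−x̄)(x_{t+1}−x̄) = (25.0845) + (13.4359) + (1.6016) + (-1.4841) + (12.6559) + (28.4445) = 79.7384
Denominator Σ(x_t−x̄)² = 132.0086
r_1 = 79.7384 / 132.0086 = 0.604

0.604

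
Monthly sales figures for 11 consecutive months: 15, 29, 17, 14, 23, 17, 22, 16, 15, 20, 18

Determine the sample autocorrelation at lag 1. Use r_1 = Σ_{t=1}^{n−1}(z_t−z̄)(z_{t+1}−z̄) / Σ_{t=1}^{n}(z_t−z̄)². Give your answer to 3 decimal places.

-0.427

Mean z̄ = (15 + 29 + 17 + 14 + 23 + 17 + 22 + 16 + 15 + 20 + 18)/11 = 18.7273
Numerator Σ_{t=1}^{10}(z_t−z̄)(z_{t+1}−z̄) = -85.5289
Denominator Σ(z_t−z̄)² = 200.1818
r_1 = -85.5289 / 200.1818 = -0.427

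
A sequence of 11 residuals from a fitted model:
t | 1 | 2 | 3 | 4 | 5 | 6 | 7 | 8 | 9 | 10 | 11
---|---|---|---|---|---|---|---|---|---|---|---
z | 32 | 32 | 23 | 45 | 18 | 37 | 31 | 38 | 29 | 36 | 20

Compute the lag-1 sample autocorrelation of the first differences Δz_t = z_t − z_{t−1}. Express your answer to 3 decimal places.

First differences Δz: 0, -9, 22, -27, 19, -6, 7, -9, 7, -16
Mean of differences = -1.2000
Numerator Σ(Δz_t−Δz̄)(Δz_{t+1}−Δz̄) = -1695.6400
Denominator Σ(Δz_t−Δz̄)² = 2111.6000
r_1(Δz) = -1695.6400 / 2111.6000 = -0.803

-0.803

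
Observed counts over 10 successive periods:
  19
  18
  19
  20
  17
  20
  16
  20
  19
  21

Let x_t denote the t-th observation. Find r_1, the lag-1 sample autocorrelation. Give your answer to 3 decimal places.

-0.493

Mean x̄ = (19 + 18 + 19 + 20 + 17 + 20 + 16 + 20 + 19 + 21)/10 = 18.9000
Numerator Σ_{t=1}^{9}(x_t−x̄)(x_{t+1}−x̄) = -10.3100
Denominator Σ(x_t−x̄)² = 20.9000
r_1 = -10.3100 / 20.9000 = -0.493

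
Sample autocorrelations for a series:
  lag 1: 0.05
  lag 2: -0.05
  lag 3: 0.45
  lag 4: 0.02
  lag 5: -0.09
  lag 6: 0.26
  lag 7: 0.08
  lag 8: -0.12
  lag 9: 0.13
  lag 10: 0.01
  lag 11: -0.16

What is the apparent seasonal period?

The largest autocorrelation is r_3 = 0.45, with a weaker echo at lag 6 (0.26); the remaining lags stay at or below 0.13.
The dominant spike at lag 3 indicates a seasonal period of 3.

3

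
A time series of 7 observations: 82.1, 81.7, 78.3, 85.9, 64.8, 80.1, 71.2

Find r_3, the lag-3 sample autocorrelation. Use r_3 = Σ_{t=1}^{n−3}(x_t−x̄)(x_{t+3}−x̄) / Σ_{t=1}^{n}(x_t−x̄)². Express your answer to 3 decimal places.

-0.213

Mean x̄ = (82.1 + 81.7 + 78.3 + 85.9 + 64.8 + 80.1 + 71.2)/7 = 77.7286
Σ(x_t−x̄)(x_{t+3}−x̄) = (35.7208) + (-51.3449) + (1.3551) + (-53.3478) = -67.6167
Denominator Σ(x_t−x̄)² = 317.3743
r_3 = -67.6167 / 317.3743 = -0.213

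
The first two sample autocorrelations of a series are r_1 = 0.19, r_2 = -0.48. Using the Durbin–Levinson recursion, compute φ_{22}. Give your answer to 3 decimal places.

φ_{22} = (r_2 − r_1²) / (1 − r_1²)
r_1² = (0.19)² = 0.0361
Numerator = -0.48 − 0.0361 = -0.5161; denominator = 1 − 0.0361 = 0.9639
φ_{22} = -0.5161 / 0.9639 = -0.535

-0.535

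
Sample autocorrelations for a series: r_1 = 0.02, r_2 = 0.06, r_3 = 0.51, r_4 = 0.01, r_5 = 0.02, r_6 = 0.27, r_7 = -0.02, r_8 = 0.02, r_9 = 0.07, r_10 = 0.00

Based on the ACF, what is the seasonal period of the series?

3

The largest autocorrelation is r_3 = 0.51, with a weaker echo at lag 6 (0.27); the remaining lags stay at or below 0.07.
The dominant spike at lag 3 indicates a seasonal period of 3.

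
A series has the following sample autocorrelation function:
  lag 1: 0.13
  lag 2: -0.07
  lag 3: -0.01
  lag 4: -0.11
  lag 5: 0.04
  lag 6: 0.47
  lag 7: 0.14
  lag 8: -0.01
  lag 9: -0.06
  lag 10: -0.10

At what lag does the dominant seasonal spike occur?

The largest autocorrelation is r_6 = 0.47; the remaining lags stay at or below 0.14.
The dominant spike at lag 6 indicates a seasonal period of 6.

6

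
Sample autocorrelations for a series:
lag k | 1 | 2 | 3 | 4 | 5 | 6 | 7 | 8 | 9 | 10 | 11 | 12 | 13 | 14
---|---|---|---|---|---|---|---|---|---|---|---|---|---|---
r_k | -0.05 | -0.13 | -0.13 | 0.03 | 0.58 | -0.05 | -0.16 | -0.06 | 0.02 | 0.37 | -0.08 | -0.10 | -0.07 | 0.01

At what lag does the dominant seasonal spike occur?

5

The largest autocorrelation is r_5 = 0.58, with a weaker echo at lag 10 (0.37); the remaining lags stay at or below 0.03.
The dominant spike at lag 5 indicates a seasonal period of 5.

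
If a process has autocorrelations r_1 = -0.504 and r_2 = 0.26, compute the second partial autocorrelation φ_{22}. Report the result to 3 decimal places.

φ_{22} = (r_2 − r_1²) / (1 − r_1²)
r_1² = (-0.504)² = 0.254016
Numerator = 0.26 − 0.2540 = 0.0060; denominator = 1 − 0.2540 = 0.7460
φ_{22} = 0.0060 / 0.7460 = 0.008

0.008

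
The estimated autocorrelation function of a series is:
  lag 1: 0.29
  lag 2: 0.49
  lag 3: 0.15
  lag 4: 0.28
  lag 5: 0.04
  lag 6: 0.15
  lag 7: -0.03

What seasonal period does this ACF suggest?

The largest autocorrelation is r_2 = 0.49; the remaining lags stay at or below 0.29.
The dominant spike at lag 2 indicates a seasonal period of 2.

2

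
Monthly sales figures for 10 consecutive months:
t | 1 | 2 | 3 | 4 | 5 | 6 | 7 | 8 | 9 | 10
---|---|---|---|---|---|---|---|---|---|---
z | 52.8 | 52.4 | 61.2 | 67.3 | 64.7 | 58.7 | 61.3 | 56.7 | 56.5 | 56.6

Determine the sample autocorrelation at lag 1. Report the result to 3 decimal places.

Mean z̄ = (52.8 + 52.4 + 61.2 + 67.3 + 64.7 + 58.7 + 61.3 + 56.7 + 56.5 + 56.6)/10 = 58.8200
Numerator Σ_{t=1}^{9}(z_t−z̄)(z_{t+1}−z̄) = 97.2216
Denominator Σ(z_t−z̄)² = 210.5760
r_1 = 97.2216 / 210.5760 = 0.462

0.462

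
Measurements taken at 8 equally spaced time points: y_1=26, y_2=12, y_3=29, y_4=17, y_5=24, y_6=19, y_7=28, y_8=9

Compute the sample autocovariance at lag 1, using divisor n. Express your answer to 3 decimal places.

Mean ȳ = (26 + 12 + 29 + 17 + 24 + 19 + 28 + 9)/8 = 20.5000
Deviations: 5.5000, -8.5000, 8.5000, -3.5000, 3.5000, -1.5000, 7.5000, -11.5000
Σ_{t=1}^{7}(y_t−ȳ)(y_{t+1}−ȳ) = -263.7500
γ_1 = -263.7500 / 8 = -32.969

-32.969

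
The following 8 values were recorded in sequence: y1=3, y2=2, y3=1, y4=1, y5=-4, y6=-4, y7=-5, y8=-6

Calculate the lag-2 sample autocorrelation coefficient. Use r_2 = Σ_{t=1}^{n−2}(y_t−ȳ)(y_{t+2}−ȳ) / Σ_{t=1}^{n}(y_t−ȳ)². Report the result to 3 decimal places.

Mean ȳ = (3 + 2 + 1 + 1 − 4 − 4 − 5 − 6)/8 = -1.5000
Numerator Σ_{t=1}^{6}(y_t−ȳ)(y_{t+2}−ȳ) = 27.5000
Denominator Σ(y_t−ȳ)² = 90.0000
r_2 = 27.5000 / 90.0000 = 0.306

0.306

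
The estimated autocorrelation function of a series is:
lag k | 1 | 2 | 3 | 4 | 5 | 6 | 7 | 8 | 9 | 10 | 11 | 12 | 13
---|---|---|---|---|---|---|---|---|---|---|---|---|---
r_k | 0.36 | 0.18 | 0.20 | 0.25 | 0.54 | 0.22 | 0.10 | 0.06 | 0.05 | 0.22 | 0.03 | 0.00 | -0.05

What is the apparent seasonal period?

The largest autocorrelation is r_5 = 0.54; the remaining lags stay at or below 0.36. The elevated value at lag 1 (0.36), dropping to 0.18 at lag 2, reflects decaying short-term dependence rather than seasonality.
The dominant spike at lag 5 indicates a seasonal period of 5.

5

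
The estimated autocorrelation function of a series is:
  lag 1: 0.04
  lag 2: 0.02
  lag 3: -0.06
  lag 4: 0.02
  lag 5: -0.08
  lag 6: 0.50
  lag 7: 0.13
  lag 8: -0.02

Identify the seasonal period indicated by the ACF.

The largest autocorrelation is r_6 = 0.50; the remaining lags stay at or below 0.13.
The dominant spike at lag 6 indicates a seasonal period of 6.

6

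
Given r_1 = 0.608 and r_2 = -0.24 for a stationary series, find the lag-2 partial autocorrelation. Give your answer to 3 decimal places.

-0.967

φ_{22} = (r_2 − r_1²) / (1 − r_1²)
r_1² = (0.608)² = 0.369664
Numerator = -0.24 − 0.3697 = -0.6097; denominator = 1 − 0.3697 = 0.6303
φ_{22} = -0.6097 / 0.6303 = -0.967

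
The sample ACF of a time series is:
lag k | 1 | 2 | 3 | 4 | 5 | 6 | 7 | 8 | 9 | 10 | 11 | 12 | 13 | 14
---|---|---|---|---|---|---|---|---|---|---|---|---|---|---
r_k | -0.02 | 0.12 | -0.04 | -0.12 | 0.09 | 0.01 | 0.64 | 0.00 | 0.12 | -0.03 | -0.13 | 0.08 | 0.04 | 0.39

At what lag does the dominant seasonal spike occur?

The largest autocorrelation is r_7 = 0.64, with a weaker echo at lag 14 (0.39); the remaining lags stay at or below 0.12.
The dominant spike at lag 7 indicates a seasonal period of 7.

7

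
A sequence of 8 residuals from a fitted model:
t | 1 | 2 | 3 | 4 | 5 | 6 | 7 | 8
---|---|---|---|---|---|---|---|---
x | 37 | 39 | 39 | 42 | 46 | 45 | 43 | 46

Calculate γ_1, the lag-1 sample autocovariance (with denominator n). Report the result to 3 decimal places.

5.342

Mean x̄ = (37 + 39 + 39 + 42 + 46 + 45 + 43 + 46)/8 = 42.1250
Σ_{t=1}^{7}(x_t−x̄)(x_{t+1}−x̄) = 42.7344
γ_1 = 42.7344 / 8 = 5.342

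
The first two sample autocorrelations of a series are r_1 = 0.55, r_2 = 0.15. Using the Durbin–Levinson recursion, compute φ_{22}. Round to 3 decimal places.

φ_{22} = (r_2 − r_1²) / (1 − r_1²)
r_1² = (0.55)² = 0.3025
Numerator = 0.15 − 0.3025 = -0.1525; denominator = 1 − 0.3025 = 0.6975
φ_{22} = -0.1525 / 0.6975 = -0.219

-0.219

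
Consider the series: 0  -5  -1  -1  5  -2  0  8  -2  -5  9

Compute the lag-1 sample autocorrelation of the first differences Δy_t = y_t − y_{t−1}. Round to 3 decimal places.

-0.311

First differences Δy: -5, 4, 0, 6, -7, 2, 8, -10, -3, 14
Mean of differences = 0.9000
Numerator Σ(Δy_t−Δȳ)(Δy_{t+1}−Δȳ) = -152.8100
Denominator Σ(Δy_t−Δȳ)² = 490.9000
r_1(Δy) = -152.8100 / 490.9000 = -0.311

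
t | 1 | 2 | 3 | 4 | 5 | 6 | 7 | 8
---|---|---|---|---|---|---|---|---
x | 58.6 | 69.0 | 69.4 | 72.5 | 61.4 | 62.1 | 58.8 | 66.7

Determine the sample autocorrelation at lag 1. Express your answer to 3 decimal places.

Mean x̄ = (58.6 + 69.0 + 69.4 + 72.5 + 61.4 + 62.1 + 58.8 + 66.7)/8 = 64.8125
Deviations from mean: -6.2125, 4.1875, 4.5875, 7.6875, -3.4125, -2.7125, -6.0125, 1.8875
Numerator Σ_{t=1}^{7}(x_t−x̄)(x_{t+1}−x̄) = 16.4448
Denominator Σ(x_t−x̄)² = 194.9888
r_1 = 16.4448 / 194.9888 = 0.084

0.084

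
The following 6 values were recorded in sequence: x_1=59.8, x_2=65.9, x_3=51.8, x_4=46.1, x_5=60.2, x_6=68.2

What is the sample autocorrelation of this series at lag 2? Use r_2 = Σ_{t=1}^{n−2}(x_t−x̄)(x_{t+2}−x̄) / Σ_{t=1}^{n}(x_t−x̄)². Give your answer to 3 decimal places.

-0.651

Mean x̄ = (59.8 + 65.9 + 51.8 + 46.1 + 60.2 + 68.2)/6 = 58.6667
Deviations from mean: 1.1333, 7.2333, -6.8667, -12.5667, 1.5333, 9.5333
Numerator Σ_{t=1}^{4}(x_t−x̄)(x_{t+2}−x̄) = -229.0122
Denominator Σ(x_t−x̄)² = 351.9133
r_2 = -229.0122 / 351.9133 = -0.651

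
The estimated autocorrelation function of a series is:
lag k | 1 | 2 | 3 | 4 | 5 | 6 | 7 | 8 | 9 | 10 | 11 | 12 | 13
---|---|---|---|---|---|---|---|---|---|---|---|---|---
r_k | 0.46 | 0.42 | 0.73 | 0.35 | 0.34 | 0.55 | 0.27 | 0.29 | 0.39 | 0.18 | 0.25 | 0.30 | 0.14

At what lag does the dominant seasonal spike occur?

3

The largest autocorrelation is r_3 = 0.73, with a weaker echo at lag 6 (0.55); the remaining lags stay at or below 0.46. The elevated value at lag 1 (0.46), dropping to 0.42 at lag 2, reflects decaying short-term dependence rather than seasonality.
The dominant spike at lag 3 indicates a seasonal period of 3.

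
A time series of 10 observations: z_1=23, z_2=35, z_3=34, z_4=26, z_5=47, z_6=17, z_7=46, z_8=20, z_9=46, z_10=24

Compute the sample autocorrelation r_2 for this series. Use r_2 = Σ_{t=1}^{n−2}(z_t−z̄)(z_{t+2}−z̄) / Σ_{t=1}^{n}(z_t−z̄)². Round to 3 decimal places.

Mean z̄ = (23 + 35 + 34 + 26 + 47 + 17 + 46 + 20 + 46 + 24)/10 = 31.8000
Numerator Σ_{t=1}^{8}(z_t−z̄)(z_{t+2}−z̄) = 765.5200
Denominator Σ(z_t−z̄)² = 1179.6000
r_2 = 765.5200 / 1179.6000 = 0.649

0.649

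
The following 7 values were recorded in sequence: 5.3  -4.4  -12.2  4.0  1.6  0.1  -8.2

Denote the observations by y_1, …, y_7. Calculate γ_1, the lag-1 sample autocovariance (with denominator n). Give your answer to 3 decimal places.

Mean ȳ = (5.3 − 4.4 − 12.2 + 4.0 + 1.6 + 0.1 − 8.2)/7 = -1.9714
Σ_{t=1}^{6}(y_t−ȳ)(y_{t+1}−ȳ) = -38.0751
γ_1 = -38.0751 / 7 = -5.439

-5.439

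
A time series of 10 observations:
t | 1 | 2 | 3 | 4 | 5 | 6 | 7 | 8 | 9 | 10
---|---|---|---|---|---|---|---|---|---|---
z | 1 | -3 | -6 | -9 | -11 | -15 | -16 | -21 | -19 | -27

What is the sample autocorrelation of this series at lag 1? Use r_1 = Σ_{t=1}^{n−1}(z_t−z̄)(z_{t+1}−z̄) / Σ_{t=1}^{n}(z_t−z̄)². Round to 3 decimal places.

Mean z̄ = (1 − 3 − 6 − 9 − 11 − 15 − 16 − 21 − 19 − 27)/10 = -12.6000
Numerator Σ_{t=1}^{9}(z_t−z̄)(z_{t+1}−z̄) = 402.2400
Denominator Σ(z_t−z̄)² = 672.4000
r_1 = 402.2400 / 672.4000 = 0.598

0.598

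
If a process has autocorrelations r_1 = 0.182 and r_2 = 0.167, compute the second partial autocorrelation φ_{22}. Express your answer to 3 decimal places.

0.138

φ_{22} = (r_2 − r_1²) / (1 − r_1²)
r_1² = (0.182)² = 0.033124
Numerator = 0.167 − 0.0331 = 0.1339; denominator = 1 − 0.0331 = 0.9669
φ_{22} = 0.1339 / 0.9669 = 0.138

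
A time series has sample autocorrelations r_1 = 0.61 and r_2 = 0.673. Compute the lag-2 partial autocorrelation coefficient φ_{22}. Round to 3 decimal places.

φ_{22} = (r_2 − r_1²) / (1 − r_1²)
r_1² = (0.61)² = 0.3721
Numerator = 0.673 − 0.3721 = 0.3009; denominator = 1 − 0.3721 = 0.6279
φ_{22} = 0.3009 / 0.6279 = 0.479

0.479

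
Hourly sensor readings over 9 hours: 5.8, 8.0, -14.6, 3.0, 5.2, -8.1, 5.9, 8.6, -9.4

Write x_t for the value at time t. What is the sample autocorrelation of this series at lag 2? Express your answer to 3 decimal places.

-0.414

Mean x̄ = (5.8 + 8.0 − 14.6 + 3.0 + 5.2 − 8.1 + 5.9 + 8.6 − 9.4)/9 = 0.4889
Σ(x_t−x̄)(x_{t+2}−x̄) = (-80.1388) + (18.8612) + (-71.0854) + (-21.5677) + (25.4923) + (-69.6654) + (-53.5099) = -251.6136
Denominator Σ(x_t−x̄)² = 607.4289
r_2 = -251.6136 / 607.4289 = -0.414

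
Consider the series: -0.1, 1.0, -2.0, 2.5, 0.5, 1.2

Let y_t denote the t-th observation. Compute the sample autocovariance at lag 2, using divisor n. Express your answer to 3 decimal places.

0.651

Mean ȳ = (-0.1 + 1.0 − 2.0 + 2.5 + 0.5 + 1.2)/6 = 0.5167
Σ_{t=1}^{4}(y_t−ȳ)(y_{t+2}−ȳ) = 3.9078
γ_2 = 3.9078 / 6 = 0.651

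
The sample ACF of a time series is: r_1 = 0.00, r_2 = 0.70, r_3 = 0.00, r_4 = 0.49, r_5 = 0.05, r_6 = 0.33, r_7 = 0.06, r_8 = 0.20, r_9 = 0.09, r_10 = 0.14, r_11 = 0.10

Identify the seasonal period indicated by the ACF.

The largest autocorrelation is r_2 = 0.70, with weaker echoes at lags 4 (0.49), 6 (0.33) and 8 (0.20); the remaining lags stay at or below 0.14.
The dominant spike at lag 2 indicates a seasonal period of 2.

2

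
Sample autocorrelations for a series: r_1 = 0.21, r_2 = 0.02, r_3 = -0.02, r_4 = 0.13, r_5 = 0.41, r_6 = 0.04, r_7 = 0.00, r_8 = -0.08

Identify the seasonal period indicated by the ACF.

5

The largest autocorrelation is r_5 = 0.41; the remaining lags stay at or below 0.21. The elevated value at lag 1 (0.21), dropping to 0.02 at lag 2, reflects decaying short-term dependence rather than seasonality.
The dominant spike at lag 5 indicates a seasonal period of 5.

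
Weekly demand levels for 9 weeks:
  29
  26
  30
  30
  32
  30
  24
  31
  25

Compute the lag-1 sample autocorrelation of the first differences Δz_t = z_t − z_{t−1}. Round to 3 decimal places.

First differences Δz: -3, 4, 0, 2, -2, -6, 7, -6
Mean of differences = -0.5000
Numerator Σ(Δz_t−Δz̄)(Δz_{t+1}−Δz̄) = -85.7500
Denominator Σ(Δz_t−Δz̄)² = 152.0000
r_1(Δz) = -85.7500 / 152.0000 = -0.564

-0.564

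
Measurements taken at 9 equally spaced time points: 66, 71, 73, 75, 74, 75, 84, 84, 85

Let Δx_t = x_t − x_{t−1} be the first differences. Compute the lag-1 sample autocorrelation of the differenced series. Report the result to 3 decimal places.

First differences Δx: 5, 2, 2, -1, 1, 9, 0, 1
Mean of differences = 2.3750
Numerator Σ(Δx_t−Δx̄)(Δx_{t+1}−Δx̄) = -16.5156
Denominator Σ(Δx_t−Δx̄)² = 71.8750
r_1(Δx) = -16.5156 / 71.8750 = -0.230

-0.230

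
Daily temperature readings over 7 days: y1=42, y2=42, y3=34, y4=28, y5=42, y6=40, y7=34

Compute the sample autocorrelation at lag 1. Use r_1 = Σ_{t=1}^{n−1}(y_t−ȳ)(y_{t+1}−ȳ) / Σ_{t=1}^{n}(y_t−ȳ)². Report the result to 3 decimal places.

Mean ȳ = (42 + 42 + 34 + 28 + 42 + 40 + 34)/7 = 37.4286
Deviations from mean: 4.5714, 4.5714, -3.4286, -9.4286, 4.5714, 2.5714, -3.4286
Σ(y_t−ȳ)(y_{t+1}−ȳ) = (20.8980) + (-15.6735) + (32.3265) + (-43.1020) + (11.7551) + (-8.8163) = -2.6122
Denominator Σ(y_t−ȳ)² = 181.7143
r_1 = -2.6122 / 181.7143 = -0.014

-0.014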